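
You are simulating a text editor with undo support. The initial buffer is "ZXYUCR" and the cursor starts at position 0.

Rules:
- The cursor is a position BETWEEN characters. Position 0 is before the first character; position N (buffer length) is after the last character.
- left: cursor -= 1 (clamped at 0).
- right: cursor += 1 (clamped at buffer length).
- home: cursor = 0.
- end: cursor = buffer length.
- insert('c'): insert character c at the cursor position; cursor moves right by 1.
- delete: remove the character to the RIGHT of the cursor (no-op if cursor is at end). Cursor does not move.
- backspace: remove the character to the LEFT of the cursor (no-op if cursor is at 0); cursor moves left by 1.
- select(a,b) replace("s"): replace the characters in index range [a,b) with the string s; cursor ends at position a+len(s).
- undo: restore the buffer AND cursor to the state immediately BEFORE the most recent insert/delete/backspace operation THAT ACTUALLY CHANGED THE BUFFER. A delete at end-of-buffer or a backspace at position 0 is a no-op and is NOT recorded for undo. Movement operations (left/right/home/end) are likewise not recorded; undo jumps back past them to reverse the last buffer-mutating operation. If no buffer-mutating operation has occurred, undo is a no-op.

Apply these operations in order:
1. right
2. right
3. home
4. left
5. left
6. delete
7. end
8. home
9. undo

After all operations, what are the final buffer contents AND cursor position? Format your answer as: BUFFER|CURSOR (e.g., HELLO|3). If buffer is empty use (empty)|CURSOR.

Answer: ZXYUCR|0

Derivation:
After op 1 (right): buf='ZXYUCR' cursor=1
After op 2 (right): buf='ZXYUCR' cursor=2
After op 3 (home): buf='ZXYUCR' cursor=0
After op 4 (left): buf='ZXYUCR' cursor=0
After op 5 (left): buf='ZXYUCR' cursor=0
After op 6 (delete): buf='XYUCR' cursor=0
After op 7 (end): buf='XYUCR' cursor=5
After op 8 (home): buf='XYUCR' cursor=0
After op 9 (undo): buf='ZXYUCR' cursor=0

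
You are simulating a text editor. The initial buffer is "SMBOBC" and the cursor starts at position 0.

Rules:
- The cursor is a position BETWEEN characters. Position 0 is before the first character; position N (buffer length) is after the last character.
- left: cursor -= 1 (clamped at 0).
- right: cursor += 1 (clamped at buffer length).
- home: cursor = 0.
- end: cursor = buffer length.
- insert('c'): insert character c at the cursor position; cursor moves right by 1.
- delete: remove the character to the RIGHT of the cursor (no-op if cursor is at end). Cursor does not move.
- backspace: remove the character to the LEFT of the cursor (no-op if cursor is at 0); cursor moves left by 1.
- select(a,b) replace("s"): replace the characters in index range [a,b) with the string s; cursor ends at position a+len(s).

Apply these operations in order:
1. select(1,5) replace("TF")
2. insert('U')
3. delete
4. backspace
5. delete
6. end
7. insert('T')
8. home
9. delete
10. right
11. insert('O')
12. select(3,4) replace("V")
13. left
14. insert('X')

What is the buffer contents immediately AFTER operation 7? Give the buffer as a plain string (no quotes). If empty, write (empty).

Answer: STFT

Derivation:
After op 1 (select(1,5) replace("TF")): buf='STFC' cursor=3
After op 2 (insert('U')): buf='STFUC' cursor=4
After op 3 (delete): buf='STFU' cursor=4
After op 4 (backspace): buf='STF' cursor=3
After op 5 (delete): buf='STF' cursor=3
After op 6 (end): buf='STF' cursor=3
After op 7 (insert('T')): buf='STFT' cursor=4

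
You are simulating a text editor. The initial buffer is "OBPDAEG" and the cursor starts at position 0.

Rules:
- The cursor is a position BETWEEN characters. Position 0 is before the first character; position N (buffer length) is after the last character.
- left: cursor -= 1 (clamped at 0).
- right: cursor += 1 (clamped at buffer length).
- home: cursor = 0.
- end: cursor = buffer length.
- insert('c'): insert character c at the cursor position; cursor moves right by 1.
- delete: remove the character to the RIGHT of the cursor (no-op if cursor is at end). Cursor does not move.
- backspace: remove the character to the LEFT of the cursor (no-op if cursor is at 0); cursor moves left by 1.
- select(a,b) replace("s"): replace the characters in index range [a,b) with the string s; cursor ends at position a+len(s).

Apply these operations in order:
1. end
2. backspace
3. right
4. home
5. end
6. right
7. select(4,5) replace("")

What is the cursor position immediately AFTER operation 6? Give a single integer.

Answer: 6

Derivation:
After op 1 (end): buf='OBPDAEG' cursor=7
After op 2 (backspace): buf='OBPDAE' cursor=6
After op 3 (right): buf='OBPDAE' cursor=6
After op 4 (home): buf='OBPDAE' cursor=0
After op 5 (end): buf='OBPDAE' cursor=6
After op 6 (right): buf='OBPDAE' cursor=6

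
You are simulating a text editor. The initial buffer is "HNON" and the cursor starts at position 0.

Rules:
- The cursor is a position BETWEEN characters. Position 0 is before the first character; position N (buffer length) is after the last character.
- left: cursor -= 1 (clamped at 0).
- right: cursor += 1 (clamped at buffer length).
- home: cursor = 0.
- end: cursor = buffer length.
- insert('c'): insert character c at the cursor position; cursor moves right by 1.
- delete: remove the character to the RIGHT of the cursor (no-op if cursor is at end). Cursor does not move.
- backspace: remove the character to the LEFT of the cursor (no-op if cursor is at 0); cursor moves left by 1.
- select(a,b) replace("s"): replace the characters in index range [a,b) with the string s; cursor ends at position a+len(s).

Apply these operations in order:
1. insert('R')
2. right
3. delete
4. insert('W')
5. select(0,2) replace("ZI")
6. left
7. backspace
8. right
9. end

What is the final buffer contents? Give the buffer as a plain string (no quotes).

After op 1 (insert('R')): buf='RHNON' cursor=1
After op 2 (right): buf='RHNON' cursor=2
After op 3 (delete): buf='RHON' cursor=2
After op 4 (insert('W')): buf='RHWON' cursor=3
After op 5 (select(0,2) replace("ZI")): buf='ZIWON' cursor=2
After op 6 (left): buf='ZIWON' cursor=1
After op 7 (backspace): buf='IWON' cursor=0
After op 8 (right): buf='IWON' cursor=1
After op 9 (end): buf='IWON' cursor=4

Answer: IWON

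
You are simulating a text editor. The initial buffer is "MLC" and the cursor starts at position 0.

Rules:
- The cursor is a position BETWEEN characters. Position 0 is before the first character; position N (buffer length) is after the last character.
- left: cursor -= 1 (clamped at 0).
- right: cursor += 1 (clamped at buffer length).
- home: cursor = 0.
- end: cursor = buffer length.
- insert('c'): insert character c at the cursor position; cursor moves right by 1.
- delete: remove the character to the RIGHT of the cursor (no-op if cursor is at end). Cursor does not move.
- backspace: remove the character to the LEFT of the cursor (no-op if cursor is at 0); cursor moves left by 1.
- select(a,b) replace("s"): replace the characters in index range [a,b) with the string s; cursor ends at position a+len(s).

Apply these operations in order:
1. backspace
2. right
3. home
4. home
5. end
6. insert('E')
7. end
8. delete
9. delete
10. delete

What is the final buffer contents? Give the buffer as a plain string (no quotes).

After op 1 (backspace): buf='MLC' cursor=0
After op 2 (right): buf='MLC' cursor=1
After op 3 (home): buf='MLC' cursor=0
After op 4 (home): buf='MLC' cursor=0
After op 5 (end): buf='MLC' cursor=3
After op 6 (insert('E')): buf='MLCE' cursor=4
After op 7 (end): buf='MLCE' cursor=4
After op 8 (delete): buf='MLCE' cursor=4
After op 9 (delete): buf='MLCE' cursor=4
After op 10 (delete): buf='MLCE' cursor=4

Answer: MLCE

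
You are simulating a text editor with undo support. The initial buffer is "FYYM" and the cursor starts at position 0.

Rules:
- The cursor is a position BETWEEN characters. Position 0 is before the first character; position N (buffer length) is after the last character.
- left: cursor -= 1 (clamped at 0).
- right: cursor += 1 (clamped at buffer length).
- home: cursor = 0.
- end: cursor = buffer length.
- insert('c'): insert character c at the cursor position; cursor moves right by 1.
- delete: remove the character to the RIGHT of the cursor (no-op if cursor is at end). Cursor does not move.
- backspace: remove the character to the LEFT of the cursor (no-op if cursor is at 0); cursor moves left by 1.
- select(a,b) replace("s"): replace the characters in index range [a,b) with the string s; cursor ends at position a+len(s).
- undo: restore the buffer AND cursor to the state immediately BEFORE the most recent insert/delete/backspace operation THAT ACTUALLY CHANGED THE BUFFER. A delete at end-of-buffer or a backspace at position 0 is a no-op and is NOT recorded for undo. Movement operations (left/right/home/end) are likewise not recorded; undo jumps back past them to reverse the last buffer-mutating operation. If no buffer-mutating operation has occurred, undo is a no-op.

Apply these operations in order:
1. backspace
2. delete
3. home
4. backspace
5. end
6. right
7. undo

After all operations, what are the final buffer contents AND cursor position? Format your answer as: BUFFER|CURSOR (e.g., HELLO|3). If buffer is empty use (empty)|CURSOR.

After op 1 (backspace): buf='FYYM' cursor=0
After op 2 (delete): buf='YYM' cursor=0
After op 3 (home): buf='YYM' cursor=0
After op 4 (backspace): buf='YYM' cursor=0
After op 5 (end): buf='YYM' cursor=3
After op 6 (right): buf='YYM' cursor=3
After op 7 (undo): buf='FYYM' cursor=0

Answer: FYYM|0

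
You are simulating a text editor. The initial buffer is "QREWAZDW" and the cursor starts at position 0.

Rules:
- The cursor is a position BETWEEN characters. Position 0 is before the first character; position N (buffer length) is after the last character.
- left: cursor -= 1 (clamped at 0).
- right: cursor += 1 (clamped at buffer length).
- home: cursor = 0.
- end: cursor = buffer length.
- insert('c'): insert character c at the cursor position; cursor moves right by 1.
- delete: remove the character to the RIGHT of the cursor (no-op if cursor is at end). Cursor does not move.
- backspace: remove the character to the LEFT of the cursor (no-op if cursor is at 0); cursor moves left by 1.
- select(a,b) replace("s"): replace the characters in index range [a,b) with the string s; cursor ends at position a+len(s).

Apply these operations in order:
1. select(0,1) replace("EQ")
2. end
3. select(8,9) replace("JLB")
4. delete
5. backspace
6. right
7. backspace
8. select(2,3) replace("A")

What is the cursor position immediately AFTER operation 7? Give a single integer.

After op 1 (select(0,1) replace("EQ")): buf='EQREWAZDW' cursor=2
After op 2 (end): buf='EQREWAZDW' cursor=9
After op 3 (select(8,9) replace("JLB")): buf='EQREWAZDJLB' cursor=11
After op 4 (delete): buf='EQREWAZDJLB' cursor=11
After op 5 (backspace): buf='EQREWAZDJL' cursor=10
After op 6 (right): buf='EQREWAZDJL' cursor=10
After op 7 (backspace): buf='EQREWAZDJ' cursor=9

Answer: 9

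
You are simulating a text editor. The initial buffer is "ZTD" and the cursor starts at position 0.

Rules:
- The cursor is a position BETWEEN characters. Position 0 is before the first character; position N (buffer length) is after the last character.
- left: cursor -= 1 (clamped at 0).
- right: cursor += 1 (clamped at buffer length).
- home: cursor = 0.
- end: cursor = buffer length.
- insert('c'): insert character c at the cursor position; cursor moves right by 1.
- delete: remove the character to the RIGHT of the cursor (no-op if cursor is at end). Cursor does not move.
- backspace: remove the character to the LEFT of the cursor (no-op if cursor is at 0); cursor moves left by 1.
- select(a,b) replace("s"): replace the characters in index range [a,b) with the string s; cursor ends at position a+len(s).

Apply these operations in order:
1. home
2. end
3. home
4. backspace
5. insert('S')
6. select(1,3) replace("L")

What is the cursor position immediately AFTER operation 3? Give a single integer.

Answer: 0

Derivation:
After op 1 (home): buf='ZTD' cursor=0
After op 2 (end): buf='ZTD' cursor=3
After op 3 (home): buf='ZTD' cursor=0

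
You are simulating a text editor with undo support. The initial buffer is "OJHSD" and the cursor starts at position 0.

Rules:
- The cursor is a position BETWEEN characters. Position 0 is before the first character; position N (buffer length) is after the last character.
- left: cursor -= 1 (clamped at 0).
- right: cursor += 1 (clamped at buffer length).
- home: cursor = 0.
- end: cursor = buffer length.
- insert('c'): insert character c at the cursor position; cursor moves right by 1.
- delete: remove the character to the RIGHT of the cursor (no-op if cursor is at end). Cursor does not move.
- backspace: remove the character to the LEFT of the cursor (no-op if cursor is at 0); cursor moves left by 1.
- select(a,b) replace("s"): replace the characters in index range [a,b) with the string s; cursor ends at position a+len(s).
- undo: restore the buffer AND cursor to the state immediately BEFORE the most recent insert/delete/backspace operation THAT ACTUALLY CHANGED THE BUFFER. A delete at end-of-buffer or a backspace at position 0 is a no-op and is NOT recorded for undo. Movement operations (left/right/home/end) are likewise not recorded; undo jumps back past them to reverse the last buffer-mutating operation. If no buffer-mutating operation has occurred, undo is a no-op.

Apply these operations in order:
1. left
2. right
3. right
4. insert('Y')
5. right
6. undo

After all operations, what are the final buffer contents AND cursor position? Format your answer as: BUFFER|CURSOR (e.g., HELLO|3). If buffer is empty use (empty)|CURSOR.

After op 1 (left): buf='OJHSD' cursor=0
After op 2 (right): buf='OJHSD' cursor=1
After op 3 (right): buf='OJHSD' cursor=2
After op 4 (insert('Y')): buf='OJYHSD' cursor=3
After op 5 (right): buf='OJYHSD' cursor=4
After op 6 (undo): buf='OJHSD' cursor=2

Answer: OJHSD|2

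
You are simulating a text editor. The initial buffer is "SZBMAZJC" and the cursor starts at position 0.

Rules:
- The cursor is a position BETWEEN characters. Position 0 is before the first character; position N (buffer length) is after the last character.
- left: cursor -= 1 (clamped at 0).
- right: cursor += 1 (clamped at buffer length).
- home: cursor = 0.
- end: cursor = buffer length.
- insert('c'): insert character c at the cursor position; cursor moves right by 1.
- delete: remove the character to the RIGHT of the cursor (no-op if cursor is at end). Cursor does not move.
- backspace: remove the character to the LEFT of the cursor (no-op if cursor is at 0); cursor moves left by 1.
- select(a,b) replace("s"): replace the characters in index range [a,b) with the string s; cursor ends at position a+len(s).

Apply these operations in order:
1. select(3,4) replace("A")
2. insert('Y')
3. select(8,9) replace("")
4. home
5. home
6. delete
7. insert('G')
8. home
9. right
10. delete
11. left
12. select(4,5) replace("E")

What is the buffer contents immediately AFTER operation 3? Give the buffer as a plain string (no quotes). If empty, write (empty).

Answer: SZBAYAZJ

Derivation:
After op 1 (select(3,4) replace("A")): buf='SZBAAZJC' cursor=4
After op 2 (insert('Y')): buf='SZBAYAZJC' cursor=5
After op 3 (select(8,9) replace("")): buf='SZBAYAZJ' cursor=8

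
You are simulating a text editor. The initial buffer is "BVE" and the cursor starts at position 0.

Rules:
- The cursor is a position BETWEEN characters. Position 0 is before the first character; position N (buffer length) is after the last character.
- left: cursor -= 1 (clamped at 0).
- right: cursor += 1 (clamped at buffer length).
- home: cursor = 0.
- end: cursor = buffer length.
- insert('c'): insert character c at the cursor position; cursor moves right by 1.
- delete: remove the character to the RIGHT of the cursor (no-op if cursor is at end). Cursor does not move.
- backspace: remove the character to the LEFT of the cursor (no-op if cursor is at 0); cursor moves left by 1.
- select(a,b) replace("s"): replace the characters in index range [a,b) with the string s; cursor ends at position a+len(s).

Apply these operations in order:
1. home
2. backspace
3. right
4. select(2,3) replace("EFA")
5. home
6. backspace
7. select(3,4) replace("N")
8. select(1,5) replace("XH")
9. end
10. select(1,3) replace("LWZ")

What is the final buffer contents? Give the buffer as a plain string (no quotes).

After op 1 (home): buf='BVE' cursor=0
After op 2 (backspace): buf='BVE' cursor=0
After op 3 (right): buf='BVE' cursor=1
After op 4 (select(2,3) replace("EFA")): buf='BVEFA' cursor=5
After op 5 (home): buf='BVEFA' cursor=0
After op 6 (backspace): buf='BVEFA' cursor=0
After op 7 (select(3,4) replace("N")): buf='BVENA' cursor=4
After op 8 (select(1,5) replace("XH")): buf='BXH' cursor=3
After op 9 (end): buf='BXH' cursor=3
After op 10 (select(1,3) replace("LWZ")): buf='BLWZ' cursor=4

Answer: BLWZ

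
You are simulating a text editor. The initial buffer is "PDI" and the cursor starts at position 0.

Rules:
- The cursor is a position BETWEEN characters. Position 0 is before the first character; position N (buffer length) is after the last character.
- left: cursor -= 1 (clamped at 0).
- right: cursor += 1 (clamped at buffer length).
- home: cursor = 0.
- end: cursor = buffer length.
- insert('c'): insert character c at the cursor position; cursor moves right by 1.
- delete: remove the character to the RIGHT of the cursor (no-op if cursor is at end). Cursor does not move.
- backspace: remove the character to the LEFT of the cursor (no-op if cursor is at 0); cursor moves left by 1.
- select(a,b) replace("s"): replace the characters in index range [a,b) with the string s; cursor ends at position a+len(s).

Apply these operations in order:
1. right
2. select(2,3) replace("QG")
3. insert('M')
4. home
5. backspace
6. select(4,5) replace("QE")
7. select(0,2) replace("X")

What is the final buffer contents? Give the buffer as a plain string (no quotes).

After op 1 (right): buf='PDI' cursor=1
After op 2 (select(2,3) replace("QG")): buf='PDQG' cursor=4
After op 3 (insert('M')): buf='PDQGM' cursor=5
After op 4 (home): buf='PDQGM' cursor=0
After op 5 (backspace): buf='PDQGM' cursor=0
After op 6 (select(4,5) replace("QE")): buf='PDQGQE' cursor=6
After op 7 (select(0,2) replace("X")): buf='XQGQE' cursor=1

Answer: XQGQE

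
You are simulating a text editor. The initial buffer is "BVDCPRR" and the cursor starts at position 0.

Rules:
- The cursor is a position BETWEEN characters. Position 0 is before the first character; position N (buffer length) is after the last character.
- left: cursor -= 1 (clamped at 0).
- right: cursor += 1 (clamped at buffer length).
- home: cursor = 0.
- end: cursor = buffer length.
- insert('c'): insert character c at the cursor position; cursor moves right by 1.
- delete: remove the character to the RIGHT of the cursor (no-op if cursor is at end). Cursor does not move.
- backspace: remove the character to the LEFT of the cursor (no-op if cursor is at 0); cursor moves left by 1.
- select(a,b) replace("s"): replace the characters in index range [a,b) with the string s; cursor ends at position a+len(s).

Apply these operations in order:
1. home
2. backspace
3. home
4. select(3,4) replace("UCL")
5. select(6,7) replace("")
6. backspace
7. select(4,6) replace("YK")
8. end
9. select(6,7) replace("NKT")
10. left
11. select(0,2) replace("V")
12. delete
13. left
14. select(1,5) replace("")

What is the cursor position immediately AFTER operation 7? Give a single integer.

After op 1 (home): buf='BVDCPRR' cursor=0
After op 2 (backspace): buf='BVDCPRR' cursor=0
After op 3 (home): buf='BVDCPRR' cursor=0
After op 4 (select(3,4) replace("UCL")): buf='BVDUCLPRR' cursor=6
After op 5 (select(6,7) replace("")): buf='BVDUCLRR' cursor=6
After op 6 (backspace): buf='BVDUCRR' cursor=5
After op 7 (select(4,6) replace("YK")): buf='BVDUYKR' cursor=6

Answer: 6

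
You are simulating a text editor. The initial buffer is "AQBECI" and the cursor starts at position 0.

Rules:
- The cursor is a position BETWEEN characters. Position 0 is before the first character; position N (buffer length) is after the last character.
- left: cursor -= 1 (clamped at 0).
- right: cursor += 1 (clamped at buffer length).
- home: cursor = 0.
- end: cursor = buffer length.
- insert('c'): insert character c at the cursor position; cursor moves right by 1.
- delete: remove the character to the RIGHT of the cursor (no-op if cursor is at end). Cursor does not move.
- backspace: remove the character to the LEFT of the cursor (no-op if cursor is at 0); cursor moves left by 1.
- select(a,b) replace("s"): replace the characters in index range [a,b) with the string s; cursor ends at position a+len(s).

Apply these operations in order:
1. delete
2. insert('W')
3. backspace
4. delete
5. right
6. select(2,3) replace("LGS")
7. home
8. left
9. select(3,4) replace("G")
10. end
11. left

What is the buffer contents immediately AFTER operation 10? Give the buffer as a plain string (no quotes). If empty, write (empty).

Answer: BELGSI

Derivation:
After op 1 (delete): buf='QBECI' cursor=0
After op 2 (insert('W')): buf='WQBECI' cursor=1
After op 3 (backspace): buf='QBECI' cursor=0
After op 4 (delete): buf='BECI' cursor=0
After op 5 (right): buf='BECI' cursor=1
After op 6 (select(2,3) replace("LGS")): buf='BELGSI' cursor=5
After op 7 (home): buf='BELGSI' cursor=0
After op 8 (left): buf='BELGSI' cursor=0
After op 9 (select(3,4) replace("G")): buf='BELGSI' cursor=4
After op 10 (end): buf='BELGSI' cursor=6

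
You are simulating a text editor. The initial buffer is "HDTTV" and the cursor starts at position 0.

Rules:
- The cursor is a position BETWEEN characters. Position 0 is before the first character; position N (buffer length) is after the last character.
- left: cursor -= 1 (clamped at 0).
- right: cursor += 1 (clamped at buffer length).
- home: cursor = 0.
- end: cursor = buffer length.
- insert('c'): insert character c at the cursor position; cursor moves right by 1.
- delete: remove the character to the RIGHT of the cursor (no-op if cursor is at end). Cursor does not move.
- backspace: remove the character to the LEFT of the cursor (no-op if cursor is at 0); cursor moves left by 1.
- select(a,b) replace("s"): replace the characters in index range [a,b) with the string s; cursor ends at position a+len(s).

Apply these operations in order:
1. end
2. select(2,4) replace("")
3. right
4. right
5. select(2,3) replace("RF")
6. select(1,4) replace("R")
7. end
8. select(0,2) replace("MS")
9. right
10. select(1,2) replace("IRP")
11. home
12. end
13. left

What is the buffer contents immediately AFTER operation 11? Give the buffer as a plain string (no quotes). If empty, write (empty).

Answer: MIRP

Derivation:
After op 1 (end): buf='HDTTV' cursor=5
After op 2 (select(2,4) replace("")): buf='HDV' cursor=2
After op 3 (right): buf='HDV' cursor=3
After op 4 (right): buf='HDV' cursor=3
After op 5 (select(2,3) replace("RF")): buf='HDRF' cursor=4
After op 6 (select(1,4) replace("R")): buf='HR' cursor=2
After op 7 (end): buf='HR' cursor=2
After op 8 (select(0,2) replace("MS")): buf='MS' cursor=2
After op 9 (right): buf='MS' cursor=2
After op 10 (select(1,2) replace("IRP")): buf='MIRP' cursor=4
After op 11 (home): buf='MIRP' cursor=0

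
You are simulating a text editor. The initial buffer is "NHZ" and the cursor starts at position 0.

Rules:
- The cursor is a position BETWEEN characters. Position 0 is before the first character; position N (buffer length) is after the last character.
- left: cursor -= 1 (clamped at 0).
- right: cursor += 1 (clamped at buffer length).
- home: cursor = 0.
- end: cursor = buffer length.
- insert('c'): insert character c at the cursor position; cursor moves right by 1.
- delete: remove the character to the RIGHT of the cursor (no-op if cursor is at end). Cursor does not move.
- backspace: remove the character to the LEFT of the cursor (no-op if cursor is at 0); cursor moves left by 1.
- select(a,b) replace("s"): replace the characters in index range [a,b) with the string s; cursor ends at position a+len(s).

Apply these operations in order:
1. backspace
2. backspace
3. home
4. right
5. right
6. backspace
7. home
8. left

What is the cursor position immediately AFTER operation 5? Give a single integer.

Answer: 2

Derivation:
After op 1 (backspace): buf='NHZ' cursor=0
After op 2 (backspace): buf='NHZ' cursor=0
After op 3 (home): buf='NHZ' cursor=0
After op 4 (right): buf='NHZ' cursor=1
After op 5 (right): buf='NHZ' cursor=2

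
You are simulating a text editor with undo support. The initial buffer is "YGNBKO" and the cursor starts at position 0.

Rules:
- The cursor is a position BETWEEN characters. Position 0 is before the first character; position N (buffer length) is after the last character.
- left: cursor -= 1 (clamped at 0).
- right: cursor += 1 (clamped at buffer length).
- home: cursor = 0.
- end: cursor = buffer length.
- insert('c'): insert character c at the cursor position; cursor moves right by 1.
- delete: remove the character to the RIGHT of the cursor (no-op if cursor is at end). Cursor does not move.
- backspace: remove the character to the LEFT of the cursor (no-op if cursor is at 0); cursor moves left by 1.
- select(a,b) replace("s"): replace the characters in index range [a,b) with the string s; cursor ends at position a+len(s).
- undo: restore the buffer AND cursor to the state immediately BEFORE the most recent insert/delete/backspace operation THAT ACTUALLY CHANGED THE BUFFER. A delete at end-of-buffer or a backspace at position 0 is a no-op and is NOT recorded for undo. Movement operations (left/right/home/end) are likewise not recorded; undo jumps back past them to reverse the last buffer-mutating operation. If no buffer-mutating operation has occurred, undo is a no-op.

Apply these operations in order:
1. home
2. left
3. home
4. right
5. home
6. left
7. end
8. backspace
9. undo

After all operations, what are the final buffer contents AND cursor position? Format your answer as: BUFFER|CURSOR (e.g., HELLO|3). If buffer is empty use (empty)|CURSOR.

Answer: YGNBKO|6

Derivation:
After op 1 (home): buf='YGNBKO' cursor=0
After op 2 (left): buf='YGNBKO' cursor=0
After op 3 (home): buf='YGNBKO' cursor=0
After op 4 (right): buf='YGNBKO' cursor=1
After op 5 (home): buf='YGNBKO' cursor=0
After op 6 (left): buf='YGNBKO' cursor=0
After op 7 (end): buf='YGNBKO' cursor=6
After op 8 (backspace): buf='YGNBK' cursor=5
After op 9 (undo): buf='YGNBKO' cursor=6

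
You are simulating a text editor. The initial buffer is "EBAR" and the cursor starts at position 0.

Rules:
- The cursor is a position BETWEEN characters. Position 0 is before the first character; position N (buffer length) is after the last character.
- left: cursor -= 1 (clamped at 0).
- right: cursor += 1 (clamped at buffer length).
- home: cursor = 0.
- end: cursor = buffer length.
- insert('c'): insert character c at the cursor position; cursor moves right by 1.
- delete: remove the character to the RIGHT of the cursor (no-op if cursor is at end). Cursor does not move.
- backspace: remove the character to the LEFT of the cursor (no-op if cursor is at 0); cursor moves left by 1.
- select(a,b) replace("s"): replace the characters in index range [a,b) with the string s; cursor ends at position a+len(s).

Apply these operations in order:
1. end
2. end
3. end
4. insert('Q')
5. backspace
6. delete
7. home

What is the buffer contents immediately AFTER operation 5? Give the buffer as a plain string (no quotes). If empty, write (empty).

After op 1 (end): buf='EBAR' cursor=4
After op 2 (end): buf='EBAR' cursor=4
After op 3 (end): buf='EBAR' cursor=4
After op 4 (insert('Q')): buf='EBARQ' cursor=5
After op 5 (backspace): buf='EBAR' cursor=4

Answer: EBAR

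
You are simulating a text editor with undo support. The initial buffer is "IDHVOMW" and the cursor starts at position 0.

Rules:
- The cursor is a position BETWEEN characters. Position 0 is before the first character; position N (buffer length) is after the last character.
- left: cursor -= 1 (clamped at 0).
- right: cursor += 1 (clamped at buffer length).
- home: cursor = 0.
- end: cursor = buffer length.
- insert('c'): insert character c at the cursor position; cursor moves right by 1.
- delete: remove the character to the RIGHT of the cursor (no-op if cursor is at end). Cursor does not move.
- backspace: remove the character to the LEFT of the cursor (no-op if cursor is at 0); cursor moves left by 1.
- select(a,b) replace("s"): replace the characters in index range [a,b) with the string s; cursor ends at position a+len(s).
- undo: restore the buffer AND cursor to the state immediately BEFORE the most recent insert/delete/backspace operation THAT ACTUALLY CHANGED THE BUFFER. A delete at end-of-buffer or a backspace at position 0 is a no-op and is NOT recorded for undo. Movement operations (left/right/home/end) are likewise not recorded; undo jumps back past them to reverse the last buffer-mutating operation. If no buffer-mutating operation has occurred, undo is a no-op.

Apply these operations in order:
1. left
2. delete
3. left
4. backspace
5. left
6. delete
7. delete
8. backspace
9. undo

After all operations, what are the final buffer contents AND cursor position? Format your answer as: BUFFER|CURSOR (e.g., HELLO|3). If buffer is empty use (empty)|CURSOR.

Answer: HVOMW|0

Derivation:
After op 1 (left): buf='IDHVOMW' cursor=0
After op 2 (delete): buf='DHVOMW' cursor=0
After op 3 (left): buf='DHVOMW' cursor=0
After op 4 (backspace): buf='DHVOMW' cursor=0
After op 5 (left): buf='DHVOMW' cursor=0
After op 6 (delete): buf='HVOMW' cursor=0
After op 7 (delete): buf='VOMW' cursor=0
After op 8 (backspace): buf='VOMW' cursor=0
After op 9 (undo): buf='HVOMW' cursor=0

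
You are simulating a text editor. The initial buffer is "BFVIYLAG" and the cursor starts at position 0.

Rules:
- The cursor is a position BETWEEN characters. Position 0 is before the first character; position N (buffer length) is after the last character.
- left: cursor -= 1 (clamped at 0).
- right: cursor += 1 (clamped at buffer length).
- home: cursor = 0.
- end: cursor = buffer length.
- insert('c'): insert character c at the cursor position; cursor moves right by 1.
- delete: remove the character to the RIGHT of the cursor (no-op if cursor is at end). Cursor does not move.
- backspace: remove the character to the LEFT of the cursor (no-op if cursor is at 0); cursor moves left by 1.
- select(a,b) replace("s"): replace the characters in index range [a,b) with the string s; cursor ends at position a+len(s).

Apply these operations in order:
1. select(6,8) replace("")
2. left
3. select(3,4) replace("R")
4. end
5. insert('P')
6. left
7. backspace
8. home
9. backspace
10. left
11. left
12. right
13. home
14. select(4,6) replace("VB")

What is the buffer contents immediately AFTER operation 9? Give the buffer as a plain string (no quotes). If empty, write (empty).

After op 1 (select(6,8) replace("")): buf='BFVIYL' cursor=6
After op 2 (left): buf='BFVIYL' cursor=5
After op 3 (select(3,4) replace("R")): buf='BFVRYL' cursor=4
After op 4 (end): buf='BFVRYL' cursor=6
After op 5 (insert('P')): buf='BFVRYLP' cursor=7
After op 6 (left): buf='BFVRYLP' cursor=6
After op 7 (backspace): buf='BFVRYP' cursor=5
After op 8 (home): buf='BFVRYP' cursor=0
After op 9 (backspace): buf='BFVRYP' cursor=0

Answer: BFVRYP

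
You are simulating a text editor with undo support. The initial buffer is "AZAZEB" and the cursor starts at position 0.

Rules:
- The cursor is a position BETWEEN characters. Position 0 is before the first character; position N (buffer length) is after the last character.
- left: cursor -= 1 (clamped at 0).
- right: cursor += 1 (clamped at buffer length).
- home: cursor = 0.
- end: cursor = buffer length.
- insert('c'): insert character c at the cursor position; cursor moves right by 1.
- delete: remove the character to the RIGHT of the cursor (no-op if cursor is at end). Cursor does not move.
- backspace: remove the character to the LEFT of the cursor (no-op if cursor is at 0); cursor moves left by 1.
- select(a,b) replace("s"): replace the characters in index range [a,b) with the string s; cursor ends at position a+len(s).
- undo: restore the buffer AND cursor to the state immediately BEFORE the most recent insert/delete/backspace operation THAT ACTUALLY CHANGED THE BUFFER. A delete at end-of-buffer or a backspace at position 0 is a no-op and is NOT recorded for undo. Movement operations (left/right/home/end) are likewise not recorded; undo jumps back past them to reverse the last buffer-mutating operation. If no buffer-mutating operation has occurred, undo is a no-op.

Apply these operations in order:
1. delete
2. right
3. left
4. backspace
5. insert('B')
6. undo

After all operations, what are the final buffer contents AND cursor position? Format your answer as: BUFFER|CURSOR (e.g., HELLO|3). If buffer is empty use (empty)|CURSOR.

After op 1 (delete): buf='ZAZEB' cursor=0
After op 2 (right): buf='ZAZEB' cursor=1
After op 3 (left): buf='ZAZEB' cursor=0
After op 4 (backspace): buf='ZAZEB' cursor=0
After op 5 (insert('B')): buf='BZAZEB' cursor=1
After op 6 (undo): buf='ZAZEB' cursor=0

Answer: ZAZEB|0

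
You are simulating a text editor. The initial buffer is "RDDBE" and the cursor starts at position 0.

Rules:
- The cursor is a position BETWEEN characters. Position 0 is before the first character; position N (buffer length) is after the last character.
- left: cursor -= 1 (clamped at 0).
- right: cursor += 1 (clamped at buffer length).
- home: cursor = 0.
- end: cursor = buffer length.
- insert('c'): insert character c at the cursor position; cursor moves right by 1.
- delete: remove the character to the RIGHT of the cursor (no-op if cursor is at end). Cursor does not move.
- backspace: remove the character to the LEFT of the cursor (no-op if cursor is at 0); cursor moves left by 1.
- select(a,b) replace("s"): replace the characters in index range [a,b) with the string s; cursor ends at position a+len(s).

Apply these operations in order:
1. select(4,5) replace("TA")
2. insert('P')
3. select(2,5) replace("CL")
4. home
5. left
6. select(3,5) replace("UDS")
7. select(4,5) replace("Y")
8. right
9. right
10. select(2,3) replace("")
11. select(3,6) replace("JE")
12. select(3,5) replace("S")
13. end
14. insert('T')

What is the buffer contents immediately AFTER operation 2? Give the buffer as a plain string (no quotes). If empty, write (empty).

After op 1 (select(4,5) replace("TA")): buf='RDDBTA' cursor=6
After op 2 (insert('P')): buf='RDDBTAP' cursor=7

Answer: RDDBTAP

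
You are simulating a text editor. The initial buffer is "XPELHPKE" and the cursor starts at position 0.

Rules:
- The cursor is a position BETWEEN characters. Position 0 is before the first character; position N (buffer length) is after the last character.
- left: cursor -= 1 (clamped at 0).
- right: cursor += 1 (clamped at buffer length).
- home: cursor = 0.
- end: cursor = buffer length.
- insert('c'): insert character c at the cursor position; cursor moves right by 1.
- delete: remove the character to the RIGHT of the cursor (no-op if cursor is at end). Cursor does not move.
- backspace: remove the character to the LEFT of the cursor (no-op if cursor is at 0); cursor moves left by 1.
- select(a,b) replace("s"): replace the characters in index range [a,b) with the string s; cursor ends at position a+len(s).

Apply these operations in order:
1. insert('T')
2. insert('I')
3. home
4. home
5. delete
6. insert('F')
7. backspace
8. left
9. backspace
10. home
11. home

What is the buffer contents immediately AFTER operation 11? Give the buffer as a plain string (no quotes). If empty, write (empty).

Answer: IXPELHPKE

Derivation:
After op 1 (insert('T')): buf='TXPELHPKE' cursor=1
After op 2 (insert('I')): buf='TIXPELHPKE' cursor=2
After op 3 (home): buf='TIXPELHPKE' cursor=0
After op 4 (home): buf='TIXPELHPKE' cursor=0
After op 5 (delete): buf='IXPELHPKE' cursor=0
After op 6 (insert('F')): buf='FIXPELHPKE' cursor=1
After op 7 (backspace): buf='IXPELHPKE' cursor=0
After op 8 (left): buf='IXPELHPKE' cursor=0
After op 9 (backspace): buf='IXPELHPKE' cursor=0
After op 10 (home): buf='IXPELHPKE' cursor=0
After op 11 (home): buf='IXPELHPKE' cursor=0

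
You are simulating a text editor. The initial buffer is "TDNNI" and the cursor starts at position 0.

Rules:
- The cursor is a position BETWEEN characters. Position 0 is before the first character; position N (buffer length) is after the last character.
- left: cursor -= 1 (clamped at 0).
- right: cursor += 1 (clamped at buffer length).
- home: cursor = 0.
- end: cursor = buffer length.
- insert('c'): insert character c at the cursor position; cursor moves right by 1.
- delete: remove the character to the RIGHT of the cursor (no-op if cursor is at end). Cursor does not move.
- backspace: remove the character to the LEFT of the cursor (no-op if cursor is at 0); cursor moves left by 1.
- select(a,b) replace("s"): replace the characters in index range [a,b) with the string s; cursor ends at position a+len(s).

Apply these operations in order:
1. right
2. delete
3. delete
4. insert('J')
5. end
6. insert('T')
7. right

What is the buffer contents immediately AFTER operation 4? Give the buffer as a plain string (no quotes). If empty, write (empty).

Answer: TJNI

Derivation:
After op 1 (right): buf='TDNNI' cursor=1
After op 2 (delete): buf='TNNI' cursor=1
After op 3 (delete): buf='TNI' cursor=1
After op 4 (insert('J')): buf='TJNI' cursor=2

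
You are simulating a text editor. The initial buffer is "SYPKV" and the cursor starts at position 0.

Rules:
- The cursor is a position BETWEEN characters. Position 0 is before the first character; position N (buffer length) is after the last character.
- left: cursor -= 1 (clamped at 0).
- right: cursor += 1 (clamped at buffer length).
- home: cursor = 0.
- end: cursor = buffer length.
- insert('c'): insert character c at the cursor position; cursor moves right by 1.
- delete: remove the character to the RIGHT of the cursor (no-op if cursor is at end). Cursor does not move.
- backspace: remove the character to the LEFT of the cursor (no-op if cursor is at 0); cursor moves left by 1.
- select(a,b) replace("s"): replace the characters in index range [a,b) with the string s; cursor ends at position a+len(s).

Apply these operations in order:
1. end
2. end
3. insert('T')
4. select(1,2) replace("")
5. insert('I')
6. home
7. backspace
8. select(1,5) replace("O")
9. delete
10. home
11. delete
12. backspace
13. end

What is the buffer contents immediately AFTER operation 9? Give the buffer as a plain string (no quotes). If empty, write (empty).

After op 1 (end): buf='SYPKV' cursor=5
After op 2 (end): buf='SYPKV' cursor=5
After op 3 (insert('T')): buf='SYPKVT' cursor=6
After op 4 (select(1,2) replace("")): buf='SPKVT' cursor=1
After op 5 (insert('I')): buf='SIPKVT' cursor=2
After op 6 (home): buf='SIPKVT' cursor=0
After op 7 (backspace): buf='SIPKVT' cursor=0
After op 8 (select(1,5) replace("O")): buf='SOT' cursor=2
After op 9 (delete): buf='SO' cursor=2

Answer: SO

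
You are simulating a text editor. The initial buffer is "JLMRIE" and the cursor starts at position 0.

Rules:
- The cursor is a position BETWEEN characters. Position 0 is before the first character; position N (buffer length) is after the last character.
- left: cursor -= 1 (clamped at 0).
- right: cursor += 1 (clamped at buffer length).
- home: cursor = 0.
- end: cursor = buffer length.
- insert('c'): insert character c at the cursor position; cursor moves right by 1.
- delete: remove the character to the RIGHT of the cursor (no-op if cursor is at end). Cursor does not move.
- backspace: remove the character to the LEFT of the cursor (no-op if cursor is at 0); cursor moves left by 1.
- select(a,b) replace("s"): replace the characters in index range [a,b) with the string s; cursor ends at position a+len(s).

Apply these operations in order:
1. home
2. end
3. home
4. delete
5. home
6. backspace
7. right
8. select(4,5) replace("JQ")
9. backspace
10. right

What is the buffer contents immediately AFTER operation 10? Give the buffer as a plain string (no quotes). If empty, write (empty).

After op 1 (home): buf='JLMRIE' cursor=0
After op 2 (end): buf='JLMRIE' cursor=6
After op 3 (home): buf='JLMRIE' cursor=0
After op 4 (delete): buf='LMRIE' cursor=0
After op 5 (home): buf='LMRIE' cursor=0
After op 6 (backspace): buf='LMRIE' cursor=0
After op 7 (right): buf='LMRIE' cursor=1
After op 8 (select(4,5) replace("JQ")): buf='LMRIJQ' cursor=6
After op 9 (backspace): buf='LMRIJ' cursor=5
After op 10 (right): buf='LMRIJ' cursor=5

Answer: LMRIJ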